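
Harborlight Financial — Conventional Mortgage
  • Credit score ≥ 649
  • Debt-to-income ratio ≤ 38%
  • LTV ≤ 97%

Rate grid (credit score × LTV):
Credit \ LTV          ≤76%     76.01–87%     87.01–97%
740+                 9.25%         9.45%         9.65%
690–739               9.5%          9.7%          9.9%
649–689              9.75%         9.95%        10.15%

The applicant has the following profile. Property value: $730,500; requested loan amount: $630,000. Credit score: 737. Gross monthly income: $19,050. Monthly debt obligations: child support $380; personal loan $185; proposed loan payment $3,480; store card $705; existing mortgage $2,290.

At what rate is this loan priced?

Credit score 737 ≥ 649; Total monthly debts = (380 + 185 + 3,480 + 705 + 2,290) = 7,040. Debt-to-income = 7,040/19,050 = 37% — meets 38% limit
LTV: 630,000 ÷ 730,500 = 86.2%, within 97% cap
Credit 737 → row 690–739; LTV 86.2% → column 76.01–87%. Grid cell → 9.7%.

9.7%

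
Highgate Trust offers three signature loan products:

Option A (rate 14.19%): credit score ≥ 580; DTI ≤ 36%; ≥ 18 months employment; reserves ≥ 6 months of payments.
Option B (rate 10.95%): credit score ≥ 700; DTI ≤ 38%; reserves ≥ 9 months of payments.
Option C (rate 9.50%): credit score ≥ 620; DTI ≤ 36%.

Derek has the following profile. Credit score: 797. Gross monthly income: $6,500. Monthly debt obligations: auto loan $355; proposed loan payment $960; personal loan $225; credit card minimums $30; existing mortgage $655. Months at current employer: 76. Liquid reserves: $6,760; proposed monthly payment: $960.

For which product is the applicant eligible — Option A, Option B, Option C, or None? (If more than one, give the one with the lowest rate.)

Total debts = (355 + 960 + 225 + 30 + 655) = 2,225; DTI = 2,225/6,500 = 34.2%.
Reserves = 6,760/960 = 7.0 months.
Option A: score 797 ≥ 580; DTI 34.2% ≤ 36%; employment 76 ≥ 18 mo; reserves 7.0 ≥ 6 mo → qualifies.
Option B: score 797 ≥ 700; DTI 34.2% ≤ 38%; reserves 7.0 < 9 mo → does not qualify.
Option C: score 797 ≥ 620; DTI 34.2% ≤ 36% → qualifies.
Qualifying: Option A, Option C. Lowest rate is 9.50% → Option C.

Option C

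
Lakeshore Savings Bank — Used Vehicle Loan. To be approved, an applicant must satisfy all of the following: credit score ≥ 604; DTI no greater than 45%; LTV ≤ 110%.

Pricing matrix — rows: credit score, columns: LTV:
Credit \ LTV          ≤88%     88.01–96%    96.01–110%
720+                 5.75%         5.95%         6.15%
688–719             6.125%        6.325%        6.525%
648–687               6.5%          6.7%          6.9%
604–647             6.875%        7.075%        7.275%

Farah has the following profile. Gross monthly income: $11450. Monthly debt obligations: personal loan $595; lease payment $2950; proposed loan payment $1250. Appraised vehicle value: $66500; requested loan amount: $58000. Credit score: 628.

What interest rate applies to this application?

6.875%

Credit score 628 ≥ 604; Total monthly debts = (595 + 2,950 + 1,250) = 4,795. Debt-to-income = 4,795/11,450 = 41.9% — meets 45% limit
LTV = 58,000/66,500 = 87.2% ≤ 110%
Row: 628 falls in 604–647. Column: 87.2% falls in ≤88%. Rate = 6.875%.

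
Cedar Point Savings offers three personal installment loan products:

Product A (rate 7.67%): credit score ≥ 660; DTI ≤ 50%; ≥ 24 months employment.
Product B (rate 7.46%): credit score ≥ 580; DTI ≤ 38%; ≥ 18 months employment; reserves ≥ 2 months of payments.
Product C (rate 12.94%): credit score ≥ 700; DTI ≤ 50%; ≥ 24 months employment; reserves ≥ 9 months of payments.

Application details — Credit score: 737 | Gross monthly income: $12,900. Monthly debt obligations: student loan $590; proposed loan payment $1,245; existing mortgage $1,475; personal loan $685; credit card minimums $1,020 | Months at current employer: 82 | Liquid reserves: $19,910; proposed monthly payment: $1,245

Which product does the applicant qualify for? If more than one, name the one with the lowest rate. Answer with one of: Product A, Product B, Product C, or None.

Total debts = (590 + 1,245 + 1,475 + 685 + 1,020) = 5,015; DTI = 5,015/12,900 = 38.9%.
Reserves = 19,910/1,245 = 16.0 months.
Product A: score 737 ≥ 660; DTI 38.9% ≤ 50%; employment 82 ≥ 24 mo → qualifies.
Product B: score 737 ≥ 580; DTI 38.9% > 38%; employment 82 ≥ 18 mo; reserves 16.0 ≥ 2 mo → does not qualify.
Product C: score 737 ≥ 700; DTI 38.9% ≤ 50%; employment 82 ≥ 24 mo; reserves 16.0 ≥ 9 mo → qualifies.
Qualifying: Product A, Product C. Lowest rate is 7.67% → Product A.

Product A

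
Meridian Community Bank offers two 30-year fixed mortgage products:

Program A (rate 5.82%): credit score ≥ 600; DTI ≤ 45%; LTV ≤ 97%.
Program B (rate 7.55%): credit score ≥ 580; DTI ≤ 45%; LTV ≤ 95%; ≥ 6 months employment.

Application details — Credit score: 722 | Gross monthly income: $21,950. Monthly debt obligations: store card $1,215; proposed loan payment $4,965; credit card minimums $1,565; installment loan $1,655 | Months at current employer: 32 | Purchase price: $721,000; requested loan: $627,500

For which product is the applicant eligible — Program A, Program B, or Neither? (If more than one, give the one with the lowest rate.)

Program A

Total debts = (1,215 + 4,965 + 1,565 + 1,655) = 9,400; DTI = 9,400/21,950 = 42.8%.
LTV = 627,500/721,000 = 87%.
Program A: score 722 ≥ 600; DTI 42.8% ≤ 45%; LTV 87% ≤ 97% → qualifies.
Program B: score 722 ≥ 580; DTI 42.8% ≤ 45%; LTV 87% ≤ 95%; employment 32 ≥ 6 mo → qualifies.
Qualifying: Program A, Program B. Lowest rate is 5.82% → Program A.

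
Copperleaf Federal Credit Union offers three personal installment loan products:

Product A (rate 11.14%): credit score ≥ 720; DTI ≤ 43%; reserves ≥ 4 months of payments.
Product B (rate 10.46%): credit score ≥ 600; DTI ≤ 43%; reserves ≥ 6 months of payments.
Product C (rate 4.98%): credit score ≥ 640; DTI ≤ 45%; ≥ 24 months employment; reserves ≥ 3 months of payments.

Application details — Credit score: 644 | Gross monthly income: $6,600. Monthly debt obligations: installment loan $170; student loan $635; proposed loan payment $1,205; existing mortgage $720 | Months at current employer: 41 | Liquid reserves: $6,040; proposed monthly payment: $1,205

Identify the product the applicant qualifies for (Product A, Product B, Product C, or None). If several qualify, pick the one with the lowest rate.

Total debts = (170 + 635 + 1,205 + 720) = 2,730; DTI = 2,730/6,600 = 41.4%.
Reserves = 6,040/1,205 = 5.0 months.
Product A: score 644 < 720; DTI 41.4% ≤ 43%; reserves 5.0 ≥ 4 mo → does not qualify.
Product B: score 644 ≥ 600; DTI 41.4% ≤ 43%; reserves 5.0 < 6 mo → does not qualify.
Product C: score 644 ≥ 640; DTI 41.4% ≤ 45%; employment 41 ≥ 24 mo; reserves 5.0 ≥ 3 mo → qualifies.

Product C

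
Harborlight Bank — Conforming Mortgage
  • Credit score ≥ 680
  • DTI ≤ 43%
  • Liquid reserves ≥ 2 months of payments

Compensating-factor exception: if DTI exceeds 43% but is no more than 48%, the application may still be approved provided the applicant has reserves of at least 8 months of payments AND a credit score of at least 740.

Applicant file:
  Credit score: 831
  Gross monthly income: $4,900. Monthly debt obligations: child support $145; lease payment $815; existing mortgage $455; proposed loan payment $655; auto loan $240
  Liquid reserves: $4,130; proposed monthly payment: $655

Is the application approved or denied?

Credit score 831 ≥ 680 (meets base)
Total debts = (145 + 815 + 455 + 655 + 240) = 2,310. DTI = 2,310/4,900 = 47.1% > 43% — standard DTI limit exceeded.
Reserves = 4,130/655 = 6.3 months ≥ 2
47.1% falls in the override range (43%–48%), so the compensating-factor test applies.
Override check — reserves: 6.3 mo (short of 8); score: 831 (ok).
Override conditions not both satisfied; exception does not apply.

Denied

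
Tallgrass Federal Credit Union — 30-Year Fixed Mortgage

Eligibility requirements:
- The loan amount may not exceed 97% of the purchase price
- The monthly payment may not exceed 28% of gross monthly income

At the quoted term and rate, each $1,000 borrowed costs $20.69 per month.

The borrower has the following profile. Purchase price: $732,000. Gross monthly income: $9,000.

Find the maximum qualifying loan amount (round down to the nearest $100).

$121,700

Payment cap: 28% × $9,000 = $2,520/month.
At $20.69 per $1,000, that supports 2,520/20.69 × 1,000 ≈ $121,797 → $121,700.
LTV cap: 97% × $732,000 = $710,040 → $710,000.
Binding constraint: payment-to-income.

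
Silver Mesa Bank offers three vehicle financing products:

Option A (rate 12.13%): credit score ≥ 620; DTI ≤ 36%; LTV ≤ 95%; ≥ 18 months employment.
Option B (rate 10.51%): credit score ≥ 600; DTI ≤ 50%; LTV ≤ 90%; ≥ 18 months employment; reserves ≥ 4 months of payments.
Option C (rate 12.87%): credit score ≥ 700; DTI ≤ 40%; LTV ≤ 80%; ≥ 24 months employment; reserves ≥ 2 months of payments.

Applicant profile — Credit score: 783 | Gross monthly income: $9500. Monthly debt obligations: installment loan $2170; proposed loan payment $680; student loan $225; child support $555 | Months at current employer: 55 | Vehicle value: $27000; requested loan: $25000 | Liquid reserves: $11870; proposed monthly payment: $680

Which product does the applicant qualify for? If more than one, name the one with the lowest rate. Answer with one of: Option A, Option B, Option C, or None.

None

Total debts = (2,170 + 680 + 225 + 555) = 3,630; DTI = 3,630/9,500 = 38.2%.
LTV = 25,000/27,000 = 92.6%.
Reserves = 11,870/680 = 17.5 months.
Option A: score 783 ≥ 620; DTI 38.2% > 36%; LTV 92.6% ≤ 95%; employment 55 ≥ 18 mo → does not qualify.
Option B: score 783 ≥ 600; DTI 38.2% ≤ 50%; LTV 92.6% > 90%; employment 55 ≥ 18 mo; reserves 17.5 ≥ 4 mo → does not qualify.
Option C: score 783 ≥ 700; DTI 38.2% ≤ 40%; LTV 92.6% > 80%; employment 55 ≥ 24 mo; reserves 17.5 ≥ 2 mo → does not qualify.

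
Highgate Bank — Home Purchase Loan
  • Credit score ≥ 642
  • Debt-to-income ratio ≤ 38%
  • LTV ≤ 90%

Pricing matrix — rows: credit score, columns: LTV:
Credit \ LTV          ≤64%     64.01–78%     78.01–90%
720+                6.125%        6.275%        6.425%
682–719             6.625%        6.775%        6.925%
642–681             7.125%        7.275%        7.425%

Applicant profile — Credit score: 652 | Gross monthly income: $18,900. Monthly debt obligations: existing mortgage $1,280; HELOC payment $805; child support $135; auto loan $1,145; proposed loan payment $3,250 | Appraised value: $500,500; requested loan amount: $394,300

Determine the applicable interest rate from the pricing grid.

7.425%

Credit score 652 ≥ 642; Total monthly debts = (1,280 + 805 + 135 + 1,145 + 3,250) = 6,615. DTI = 6,615/18,900 = 35% ≤ 38%
Loan-to-value = 394,300/500,500 = 78.8% — pass (90% max)
Credit 652 → row 642–681; LTV 78.8% → column 78.01–90%. Grid cell → 7.425%.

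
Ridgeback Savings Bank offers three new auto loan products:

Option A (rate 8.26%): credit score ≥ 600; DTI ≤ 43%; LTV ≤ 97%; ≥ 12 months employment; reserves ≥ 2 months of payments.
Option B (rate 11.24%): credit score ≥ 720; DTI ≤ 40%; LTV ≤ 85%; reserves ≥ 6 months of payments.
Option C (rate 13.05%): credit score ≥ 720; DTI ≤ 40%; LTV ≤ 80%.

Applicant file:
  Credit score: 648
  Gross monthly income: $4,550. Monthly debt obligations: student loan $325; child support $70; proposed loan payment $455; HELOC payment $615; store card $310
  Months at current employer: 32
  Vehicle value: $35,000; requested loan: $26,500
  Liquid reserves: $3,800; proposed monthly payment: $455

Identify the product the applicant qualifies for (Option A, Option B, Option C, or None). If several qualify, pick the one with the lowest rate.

Total debts = (325 + 70 + 455 + 615 + 310) = 1,775; DTI = 1,775/4,550 = 39%.
LTV = 26,500/35,000 = 75.7%.
Reserves = 3,800/455 = 8.4 months.
Option A: score 648 ≥ 600; DTI 39% ≤ 43%; LTV 75.7% ≤ 97%; employment 32 ≥ 12 mo; reserves 8.4 ≥ 2 mo → qualifies.
Option B: score 648 < 720; DTI 39% ≤ 40%; LTV 75.7% ≤ 85%; reserves 8.4 ≥ 6 mo → does not qualify.
Option C: score 648 < 720; DTI 39% ≤ 40%; LTV 75.7% ≤ 80% → does not qualify.

Option A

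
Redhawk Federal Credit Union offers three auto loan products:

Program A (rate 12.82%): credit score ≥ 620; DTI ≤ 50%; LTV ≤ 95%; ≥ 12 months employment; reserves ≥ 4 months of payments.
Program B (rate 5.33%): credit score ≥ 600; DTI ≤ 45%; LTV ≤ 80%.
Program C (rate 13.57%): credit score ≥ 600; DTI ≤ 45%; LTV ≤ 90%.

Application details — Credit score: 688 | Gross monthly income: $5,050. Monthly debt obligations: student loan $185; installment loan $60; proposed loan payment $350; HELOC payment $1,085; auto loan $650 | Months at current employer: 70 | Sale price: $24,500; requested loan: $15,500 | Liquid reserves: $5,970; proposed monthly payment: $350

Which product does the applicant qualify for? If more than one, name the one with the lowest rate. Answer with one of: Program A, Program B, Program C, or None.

Program A

Total debts = (185 + 60 + 350 + 1,085 + 650) = 2,330; DTI = 2,330/5,050 = 46.1%.
LTV = 15,500/24,500 = 63.3%.
Reserves = 5,970/350 = 17.1 months.
Program A: score 688 ≥ 620; DTI 46.1% ≤ 50%; LTV 63.3% ≤ 95%; employment 70 ≥ 12 mo; reserves 17.1 ≥ 4 mo → qualifies.
Program B: score 688 ≥ 600; DTI 46.1% > 45%; LTV 63.3% ≤ 80% → does not qualify.
Program C: score 688 ≥ 600; DTI 46.1% > 45%; LTV 63.3% ≤ 90% → does not qualify.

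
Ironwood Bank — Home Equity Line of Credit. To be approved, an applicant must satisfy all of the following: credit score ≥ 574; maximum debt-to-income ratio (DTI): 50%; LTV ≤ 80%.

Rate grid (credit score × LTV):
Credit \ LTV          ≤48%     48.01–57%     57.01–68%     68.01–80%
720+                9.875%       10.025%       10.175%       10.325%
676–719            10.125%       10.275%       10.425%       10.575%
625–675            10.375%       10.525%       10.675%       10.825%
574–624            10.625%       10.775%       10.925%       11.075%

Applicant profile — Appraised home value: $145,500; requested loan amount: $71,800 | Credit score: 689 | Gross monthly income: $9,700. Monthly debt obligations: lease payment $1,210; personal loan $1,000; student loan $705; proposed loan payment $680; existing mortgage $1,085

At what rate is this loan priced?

10.275%

Credit score 689 ≥ 574; Total monthly debts = (1,210 + 1,000 + 705 + 680 + 1,085) = 4,680. DTI: 4,680 ÷ 9,700 = 48.2%, within the 50% cap
LTV = 71,800/145,500 = 49.3% ≤ 80%
Score 689 is in the 676–719 band; LTV 49.3% is in the 48.01–57% band → 10.275%.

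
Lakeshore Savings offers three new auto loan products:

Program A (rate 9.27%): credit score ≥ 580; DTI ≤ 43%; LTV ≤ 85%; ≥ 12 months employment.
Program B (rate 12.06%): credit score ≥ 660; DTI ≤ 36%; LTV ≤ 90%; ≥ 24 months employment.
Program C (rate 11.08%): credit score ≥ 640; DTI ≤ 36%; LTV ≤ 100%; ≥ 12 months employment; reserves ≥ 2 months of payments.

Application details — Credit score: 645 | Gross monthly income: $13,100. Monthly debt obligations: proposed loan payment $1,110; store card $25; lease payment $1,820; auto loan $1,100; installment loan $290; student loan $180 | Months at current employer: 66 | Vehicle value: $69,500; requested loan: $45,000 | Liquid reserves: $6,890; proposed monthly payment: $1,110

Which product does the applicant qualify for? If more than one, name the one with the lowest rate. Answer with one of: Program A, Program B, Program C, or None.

Program A

Total debts = (1,110 + 25 + 1,820 + 1,100 + 290 + 180) = 4,525; DTI = 4,525/13,100 = 34.5%.
LTV = 45,000/69,500 = 64.7%.
Reserves = 6,890/1,110 = 6.2 months.
Program A: score 645 ≥ 580; DTI 34.5% ≤ 43%; LTV 64.7% ≤ 85%; employment 66 ≥ 12 mo → qualifies.
Program B: score 645 < 660; DTI 34.5% ≤ 36%; LTV 64.7% ≤ 90%; employment 66 ≥ 24 mo → does not qualify.
Program C: score 645 ≥ 640; DTI 34.5% ≤ 36%; LTV 64.7% ≤ 100%; employment 66 ≥ 12 mo; reserves 6.2 ≥ 2 mo → qualifies.
Qualifying: Program A, Program C. Lowest rate is 9.27% → Program A.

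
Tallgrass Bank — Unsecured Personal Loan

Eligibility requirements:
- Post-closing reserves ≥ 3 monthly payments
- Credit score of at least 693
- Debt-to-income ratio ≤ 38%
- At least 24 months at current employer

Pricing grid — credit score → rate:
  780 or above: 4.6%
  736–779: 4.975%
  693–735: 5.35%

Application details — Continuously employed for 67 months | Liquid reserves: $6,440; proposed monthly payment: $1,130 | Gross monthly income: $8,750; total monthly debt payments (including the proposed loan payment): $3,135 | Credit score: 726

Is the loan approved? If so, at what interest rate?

Approved at 5.35%

Credit score 726 ≥ 693 (meets minimum)
Reserves: 6,440 ÷ 1,130 = 5.7 months (meets 3-month minimum)
Debt-to-income = 3,135/8,750 = 35.8% — meets 38% limit
Employment 67 ≥ 24 months
All requirements met. Score 726 falls in the 693–735 tier → 5.35%.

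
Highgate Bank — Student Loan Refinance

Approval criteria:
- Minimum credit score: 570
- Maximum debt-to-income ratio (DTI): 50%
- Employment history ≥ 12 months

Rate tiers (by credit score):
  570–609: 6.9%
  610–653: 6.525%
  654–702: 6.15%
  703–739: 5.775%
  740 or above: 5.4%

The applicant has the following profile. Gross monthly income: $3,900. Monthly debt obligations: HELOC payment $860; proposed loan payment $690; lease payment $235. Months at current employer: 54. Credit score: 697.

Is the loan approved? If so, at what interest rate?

Approved at 6.15%

Credit score 697 ≥ 570 (meets minimum)
Total monthly debts = (860 + 690 + 235) = 1,785. DTI = 1,785/3,900 = 45.8% ≤ 50%
Employment 54 ≥ 12 months
All requirements met. Score 697 falls in the 654–702 tier → 6.15%.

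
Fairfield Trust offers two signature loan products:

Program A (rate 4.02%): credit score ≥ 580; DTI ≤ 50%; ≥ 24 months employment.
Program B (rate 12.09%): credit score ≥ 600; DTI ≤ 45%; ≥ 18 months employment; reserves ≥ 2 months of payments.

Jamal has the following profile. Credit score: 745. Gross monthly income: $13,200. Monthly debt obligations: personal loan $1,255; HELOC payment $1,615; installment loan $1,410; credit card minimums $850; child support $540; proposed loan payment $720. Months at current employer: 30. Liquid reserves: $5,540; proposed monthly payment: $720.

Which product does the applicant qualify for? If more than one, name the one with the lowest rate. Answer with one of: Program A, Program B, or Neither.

Program A

Total debts = (1,255 + 1,615 + 1,410 + 850 + 540 + 720) = 6,390; DTI = 6,390/13,200 = 48.4%.
Reserves = 5,540/720 = 7.7 months.
Program A: score 745 ≥ 580; DTI 48.4% ≤ 50%; employment 30 ≥ 24 mo → qualifies.
Program B: score 745 ≥ 600; DTI 48.4% > 45%; employment 30 ≥ 18 mo; reserves 7.7 ≥ 2 mo → does not qualify.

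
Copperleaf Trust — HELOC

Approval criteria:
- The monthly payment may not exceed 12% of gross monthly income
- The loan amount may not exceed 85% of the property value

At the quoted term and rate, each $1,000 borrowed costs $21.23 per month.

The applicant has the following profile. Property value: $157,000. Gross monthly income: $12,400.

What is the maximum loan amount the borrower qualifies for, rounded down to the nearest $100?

Payment cap: 12% × $12,400 = $1,488/month.
At $21.23 per $1,000, that supports 1,488/21.23 × 1,000 ≈ $70,089 → $70,000.
LTV cap: 85% × $157,000 = $133,450 → $133,400.
Binding constraint: payment-to-income.

$70,000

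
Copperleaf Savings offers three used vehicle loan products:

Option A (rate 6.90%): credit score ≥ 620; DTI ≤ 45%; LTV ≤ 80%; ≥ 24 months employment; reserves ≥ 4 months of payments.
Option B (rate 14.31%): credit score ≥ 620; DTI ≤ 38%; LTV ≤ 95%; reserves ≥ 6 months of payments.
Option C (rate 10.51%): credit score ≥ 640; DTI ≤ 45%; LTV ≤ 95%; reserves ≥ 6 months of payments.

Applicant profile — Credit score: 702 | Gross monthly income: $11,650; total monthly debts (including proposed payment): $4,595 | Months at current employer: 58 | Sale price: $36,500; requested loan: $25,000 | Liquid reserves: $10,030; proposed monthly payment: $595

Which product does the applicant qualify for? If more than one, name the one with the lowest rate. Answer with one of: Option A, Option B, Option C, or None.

Option A

DTI = 4,595/11,650 = 39.4%.
LTV = 25,000/36,500 = 68.5%.
Reserves = 10,030/595 = 16.9 months.
Option A: score 702 ≥ 620; DTI 39.4% ≤ 45%; LTV 68.5% ≤ 80%; employment 58 ≥ 24 mo; reserves 16.9 ≥ 4 mo → qualifies.
Option B: score 702 ≥ 620; DTI 39.4% > 38%; LTV 68.5% ≤ 95%; reserves 16.9 ≥ 6 mo → does not qualify.
Option C: score 702 ≥ 640; DTI 39.4% ≤ 45%; LTV 68.5% ≤ 95%; reserves 16.9 ≥ 6 mo → qualifies.
Qualifying: Option A, Option C. Lowest rate is 6.90% → Option A.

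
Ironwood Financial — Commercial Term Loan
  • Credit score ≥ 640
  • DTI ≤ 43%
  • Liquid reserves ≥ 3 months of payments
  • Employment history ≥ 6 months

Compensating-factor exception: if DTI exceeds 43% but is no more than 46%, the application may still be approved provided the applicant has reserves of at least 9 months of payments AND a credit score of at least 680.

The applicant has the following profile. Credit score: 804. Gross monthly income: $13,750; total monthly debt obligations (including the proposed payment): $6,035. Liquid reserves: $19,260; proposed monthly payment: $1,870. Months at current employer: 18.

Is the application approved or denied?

Approved

Credit score 804 ≥ 640 (meets base)
DTI = 6,035/13,750 = 43.9% > 43% — standard DTI limit exceeded.
Liquid reserves cover 19,260/1,870 = 10.3 months — ≥ 3 required
Employment 18 ≥ 6 months
DTI 43.9% is within the 43%–46% exception band; checking compensating factors.
Override check — reserves: 10.3 mo (ok); score: 804 (ok).
Both override conditions satisfied; DTI exception granted.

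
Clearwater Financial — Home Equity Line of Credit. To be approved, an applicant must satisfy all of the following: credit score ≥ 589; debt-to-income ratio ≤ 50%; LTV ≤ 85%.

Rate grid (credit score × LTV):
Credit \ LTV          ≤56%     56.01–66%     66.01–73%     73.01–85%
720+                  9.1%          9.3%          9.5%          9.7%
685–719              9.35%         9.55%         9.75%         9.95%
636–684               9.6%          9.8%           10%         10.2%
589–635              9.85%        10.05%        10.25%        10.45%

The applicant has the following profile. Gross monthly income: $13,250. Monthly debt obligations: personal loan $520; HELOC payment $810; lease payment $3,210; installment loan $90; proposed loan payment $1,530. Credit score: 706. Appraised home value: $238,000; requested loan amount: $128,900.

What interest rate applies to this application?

Credit score 706 ≥ 589; Total monthly debts = (520 + 810 + 3,210 + 90 + 1,530) = 6,160. Debt-to-income = 6,160/13,250 = 46.5% — meets 50% limit
LTV = 128,900/238,000 = 54.2% ≤ 85%
Credit 706 → row 685–719; LTV 54.2% → column ≤56%. Grid cell → 9.35%.

9.35%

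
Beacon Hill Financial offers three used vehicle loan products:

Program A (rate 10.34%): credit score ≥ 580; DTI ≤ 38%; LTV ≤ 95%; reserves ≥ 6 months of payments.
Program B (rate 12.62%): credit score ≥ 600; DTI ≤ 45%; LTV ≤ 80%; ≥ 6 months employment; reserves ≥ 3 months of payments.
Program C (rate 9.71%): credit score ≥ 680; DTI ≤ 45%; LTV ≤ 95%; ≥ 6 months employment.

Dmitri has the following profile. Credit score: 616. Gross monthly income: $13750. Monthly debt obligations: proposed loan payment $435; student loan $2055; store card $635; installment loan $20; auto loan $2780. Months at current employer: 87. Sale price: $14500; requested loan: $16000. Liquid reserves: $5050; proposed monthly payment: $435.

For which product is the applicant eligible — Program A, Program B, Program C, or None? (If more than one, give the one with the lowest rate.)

Total debts = (435 + 2,055 + 635 + 20 + 2,780) = 5,925; DTI = 5,925/13,750 = 43.1%.
LTV = 16,000/14,500 = 110.3%.
Reserves = 5,050/435 = 11.6 months.
Program A: score 616 ≥ 580; DTI 43.1% > 38%; LTV 110.3% > 95%; reserves 11.6 ≥ 6 mo → does not qualify.
Program B: score 616 ≥ 600; DTI 43.1% ≤ 45%; LTV 110.3% > 80%; employment 87 ≥ 6 mo; reserves 11.6 ≥ 3 mo → does not qualify.
Program C: score 616 < 680; DTI 43.1% ≤ 45%; LTV 110.3% > 95%; employment 87 ≥ 6 mo → does not qualify.

None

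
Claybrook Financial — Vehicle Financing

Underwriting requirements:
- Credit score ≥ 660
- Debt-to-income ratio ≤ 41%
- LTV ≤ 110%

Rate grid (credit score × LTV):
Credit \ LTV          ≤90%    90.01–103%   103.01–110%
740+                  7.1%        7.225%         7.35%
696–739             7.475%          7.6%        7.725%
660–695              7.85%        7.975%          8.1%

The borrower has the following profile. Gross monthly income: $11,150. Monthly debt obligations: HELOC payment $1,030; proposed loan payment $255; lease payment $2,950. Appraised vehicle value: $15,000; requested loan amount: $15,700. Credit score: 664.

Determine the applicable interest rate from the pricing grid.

8.1%

Credit score 664 ≥ 660; Total monthly debts = (1,030 + 255 + 2,950) = 4,235. DTI: 4,235 ÷ 11,150 = 38%, within the 41% cap
LTV = 15,700/15,000 = 104.7% ≤ 110%
Row: 664 falls in 660–695. Column: 104.7% falls in 103.01–110%. Rate = 8.1%.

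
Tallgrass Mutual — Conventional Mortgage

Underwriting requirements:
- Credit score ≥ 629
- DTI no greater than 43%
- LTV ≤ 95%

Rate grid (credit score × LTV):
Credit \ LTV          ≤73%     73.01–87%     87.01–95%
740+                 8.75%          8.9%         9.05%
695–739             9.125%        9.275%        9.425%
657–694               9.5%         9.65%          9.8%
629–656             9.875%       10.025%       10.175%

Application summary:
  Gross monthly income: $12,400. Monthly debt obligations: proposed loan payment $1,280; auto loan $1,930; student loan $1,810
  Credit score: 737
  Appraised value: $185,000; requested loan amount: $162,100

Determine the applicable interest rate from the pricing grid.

Credit score 737 ≥ 629; Total monthly debts = (1,280 + 1,930 + 1,810) = 5,020. DTI = 5,020/12,400 = 40.5% ≤ 43%
LTV: 162,100 ÷ 185,000 = 87.6%, within 95% cap
Credit 737 → row 695–739; LTV 87.6% → column 87.01–95%. Grid cell → 9.425%.

9.425%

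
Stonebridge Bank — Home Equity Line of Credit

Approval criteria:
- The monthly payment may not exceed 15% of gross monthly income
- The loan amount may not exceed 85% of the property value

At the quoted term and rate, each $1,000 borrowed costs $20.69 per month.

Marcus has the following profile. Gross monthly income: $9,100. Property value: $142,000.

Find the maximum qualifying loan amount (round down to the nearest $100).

Payment cap: 15% × $9,100 = $1,365/month.
At $20.69 per $1,000, that supports 1,365/20.69 × 1,000 ≈ $65,973 → $65,900.
LTV cap: 85% × $142,000 = $120,700 → $120,700.
Binding constraint: payment-to-income.

$65,900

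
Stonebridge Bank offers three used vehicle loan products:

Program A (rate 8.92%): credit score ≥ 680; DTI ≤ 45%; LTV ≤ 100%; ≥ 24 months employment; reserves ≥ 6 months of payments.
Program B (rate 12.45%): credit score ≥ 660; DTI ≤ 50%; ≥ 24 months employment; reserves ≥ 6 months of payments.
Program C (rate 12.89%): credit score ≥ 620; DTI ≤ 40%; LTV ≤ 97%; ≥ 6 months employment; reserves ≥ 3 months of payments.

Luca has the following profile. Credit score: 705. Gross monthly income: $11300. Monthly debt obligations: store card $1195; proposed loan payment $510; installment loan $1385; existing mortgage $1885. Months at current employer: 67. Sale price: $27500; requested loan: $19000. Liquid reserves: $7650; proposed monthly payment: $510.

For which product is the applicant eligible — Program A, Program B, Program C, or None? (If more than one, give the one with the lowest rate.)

Program A

Total debts = (1,195 + 510 + 1,385 + 1,885) = 4,975; DTI = 4,975/11,300 = 44%.
LTV = 19,000/27,500 = 69.1%.
Reserves = 7,650/510 = 15.0 months.
Program A: score 705 ≥ 680; DTI 44% ≤ 45%; LTV 69.1% ≤ 100%; employment 67 ≥ 24 mo; reserves 15.0 ≥ 6 mo → qualifies.
Program B: score 705 ≥ 660; DTI 44% ≤ 50%; employment 67 ≥ 24 mo; reserves 15.0 ≥ 6 mo → qualifies.
Program C: score 705 ≥ 620; DTI 44% > 40%; LTV 69.1% ≤ 97%; employment 67 ≥ 6 mo; reserves 15.0 ≥ 3 mo → does not qualify.
Qualifying: Program A, Program B. Lowest rate is 8.92% → Program A.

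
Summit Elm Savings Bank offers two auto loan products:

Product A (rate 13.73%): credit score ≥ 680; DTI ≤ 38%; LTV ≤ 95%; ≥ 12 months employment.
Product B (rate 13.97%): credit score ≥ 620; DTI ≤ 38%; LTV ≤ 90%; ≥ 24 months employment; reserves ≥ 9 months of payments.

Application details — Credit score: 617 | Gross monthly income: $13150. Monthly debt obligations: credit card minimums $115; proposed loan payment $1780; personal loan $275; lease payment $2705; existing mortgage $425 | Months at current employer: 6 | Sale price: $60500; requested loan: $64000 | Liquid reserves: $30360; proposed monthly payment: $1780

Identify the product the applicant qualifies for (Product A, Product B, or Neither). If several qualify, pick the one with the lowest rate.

Neither

Total debts = (115 + 1,780 + 275 + 2,705 + 425) = 5,300; DTI = 5,300/13,150 = 40.3%.
LTV = 64,000/60,500 = 105.8%.
Reserves = 30,360/1,780 = 17.1 months.
Product A: score 617 < 680; DTI 40.3% > 38%; LTV 105.8% > 95%; employment 6 < 12 mo → does not qualify.
Product B: score 617 < 620; DTI 40.3% > 38%; LTV 105.8% > 90%; employment 6 < 24 mo; reserves 17.1 ≥ 9 mo → does not qualify.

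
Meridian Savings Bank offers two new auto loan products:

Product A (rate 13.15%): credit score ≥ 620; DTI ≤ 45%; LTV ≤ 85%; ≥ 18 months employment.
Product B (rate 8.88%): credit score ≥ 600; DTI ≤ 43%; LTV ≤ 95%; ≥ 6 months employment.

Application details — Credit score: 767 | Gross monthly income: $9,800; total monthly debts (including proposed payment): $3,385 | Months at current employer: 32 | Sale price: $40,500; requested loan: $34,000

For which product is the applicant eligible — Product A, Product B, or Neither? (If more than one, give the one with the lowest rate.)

Product B

DTI = 3,385/9,800 = 34.5%.
LTV = 34,000/40,500 = 84%.
Product A: score 767 ≥ 620; DTI 34.5% ≤ 45%; LTV 84% ≤ 85%; employment 32 ≥ 18 mo → qualifies.
Product B: score 767 ≥ 600; DTI 34.5% ≤ 43%; LTV 84% ≤ 95%; employment 32 ≥ 6 mo → qualifies.
Qualifying: Product A, Product B. Lowest rate is 8.88% → Product B.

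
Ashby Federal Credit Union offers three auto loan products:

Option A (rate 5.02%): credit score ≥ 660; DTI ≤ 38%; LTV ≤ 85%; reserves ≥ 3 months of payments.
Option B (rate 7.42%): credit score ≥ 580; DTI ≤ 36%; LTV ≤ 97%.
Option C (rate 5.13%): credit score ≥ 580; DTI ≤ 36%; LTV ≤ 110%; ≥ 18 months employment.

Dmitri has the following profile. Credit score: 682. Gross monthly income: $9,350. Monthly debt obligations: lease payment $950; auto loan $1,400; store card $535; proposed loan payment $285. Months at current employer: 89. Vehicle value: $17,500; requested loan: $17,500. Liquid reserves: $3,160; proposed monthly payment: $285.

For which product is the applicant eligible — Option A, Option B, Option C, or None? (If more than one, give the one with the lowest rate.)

Total debts = (950 + 1,400 + 535 + 285) = 3,170; DTI = 3,170/9,350 = 33.9%.
LTV = 17,500/17,500 = 100%.
Reserves = 3,160/285 = 11.1 months.
Option A: score 682 ≥ 660; DTI 33.9% ≤ 38%; LTV 100% > 85%; reserves 11.1 ≥ 3 mo → does not qualify.
Option B: score 682 ≥ 580; DTI 33.9% ≤ 36%; LTV 100% > 97% → does not qualify.
Option C: score 682 ≥ 580; DTI 33.9% ≤ 36%; LTV 100% ≤ 110%; employment 89 ≥ 18 mo → qualifies.

Option C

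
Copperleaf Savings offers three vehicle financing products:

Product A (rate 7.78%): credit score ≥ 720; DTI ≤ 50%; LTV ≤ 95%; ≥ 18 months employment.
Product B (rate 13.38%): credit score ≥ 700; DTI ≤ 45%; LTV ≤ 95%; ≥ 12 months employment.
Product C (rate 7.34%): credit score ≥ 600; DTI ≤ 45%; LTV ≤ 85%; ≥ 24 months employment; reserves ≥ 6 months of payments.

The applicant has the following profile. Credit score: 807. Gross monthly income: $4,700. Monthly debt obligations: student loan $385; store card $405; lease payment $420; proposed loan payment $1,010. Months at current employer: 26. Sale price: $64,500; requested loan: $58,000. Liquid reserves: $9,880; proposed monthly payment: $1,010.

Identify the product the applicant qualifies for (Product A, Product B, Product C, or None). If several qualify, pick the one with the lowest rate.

Product A

Total debts = (385 + 405 + 420 + 1,010) = 2,220; DTI = 2,220/4,700 = 47.2%.
LTV = 58,000/64,500 = 89.9%.
Reserves = 9,880/1,010 = 9.8 months.
Product A: score 807 ≥ 720; DTI 47.2% ≤ 50%; LTV 89.9% ≤ 95%; employment 26 ≥ 18 mo → qualifies.
Product B: score 807 ≥ 700; DTI 47.2% > 45%; LTV 89.9% ≤ 95%; employment 26 ≥ 12 mo → does not qualify.
Product C: score 807 ≥ 600; DTI 47.2% > 45%; LTV 89.9% > 85%; employment 26 ≥ 24 mo; reserves 9.8 ≥ 6 mo → does not qualify.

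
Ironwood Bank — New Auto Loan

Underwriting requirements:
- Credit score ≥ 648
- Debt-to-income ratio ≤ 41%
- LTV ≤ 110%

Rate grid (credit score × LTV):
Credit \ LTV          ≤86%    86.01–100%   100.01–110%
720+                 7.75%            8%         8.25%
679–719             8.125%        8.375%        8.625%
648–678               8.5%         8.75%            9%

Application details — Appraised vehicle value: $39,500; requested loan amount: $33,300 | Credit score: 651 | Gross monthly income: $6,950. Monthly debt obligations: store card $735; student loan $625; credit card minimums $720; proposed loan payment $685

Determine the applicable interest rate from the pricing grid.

8.5%

Credit score 651 ≥ 648; Total monthly debts = (735 + 625 + 720 + 685) = 2,765. DTI: 2,765 ÷ 6,950 = 39.8%, within the 41% cap
LTV = 33,300/39,500 = 84.3% ≤ 110%
Score 651 is in the 648–678 band; LTV 84.3% is in the ≤86% band → 8.5%.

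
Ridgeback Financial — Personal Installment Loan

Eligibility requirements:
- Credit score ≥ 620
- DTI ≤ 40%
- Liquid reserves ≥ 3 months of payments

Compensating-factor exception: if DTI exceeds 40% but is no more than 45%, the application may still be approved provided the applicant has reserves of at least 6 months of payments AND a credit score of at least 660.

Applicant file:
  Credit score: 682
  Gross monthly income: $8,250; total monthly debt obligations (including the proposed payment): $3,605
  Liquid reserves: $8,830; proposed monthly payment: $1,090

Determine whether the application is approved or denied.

Credit score 682 ≥ 620 (meets base)
DTI = 3,605/8,250 = 43.7% > 40% — standard DTI limit exceeded.
Reserves: 8,830 ÷ 1,090 = 8.1 months (meets 3-month minimum)
DTI 43.7% is within the 40%–45% exception band; checking compensating factors.
Reserves 8.1 ≥ 6 months; credit score 682 ≥ 660.
Both compensating conditions met → exception applies.

Approved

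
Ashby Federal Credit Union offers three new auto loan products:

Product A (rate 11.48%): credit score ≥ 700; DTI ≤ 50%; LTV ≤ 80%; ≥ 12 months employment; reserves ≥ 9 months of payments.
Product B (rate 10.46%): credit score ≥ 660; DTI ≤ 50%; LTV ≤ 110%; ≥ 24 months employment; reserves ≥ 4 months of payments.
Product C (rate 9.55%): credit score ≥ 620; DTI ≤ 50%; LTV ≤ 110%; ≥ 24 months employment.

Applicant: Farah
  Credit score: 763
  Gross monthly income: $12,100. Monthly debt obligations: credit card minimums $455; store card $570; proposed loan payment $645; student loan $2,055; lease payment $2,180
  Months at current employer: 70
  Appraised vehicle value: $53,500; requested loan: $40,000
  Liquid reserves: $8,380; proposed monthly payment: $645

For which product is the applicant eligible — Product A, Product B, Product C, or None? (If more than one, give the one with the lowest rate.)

Total debts = (455 + 570 + 645 + 2,055 + 2,180) = 5,905; DTI = 5,905/12,100 = 48.8%.
LTV = 40,000/53,500 = 74.8%.
Reserves = 8,380/645 = 13.0 months.
Product A: score 763 ≥ 700; DTI 48.8% ≤ 50%; LTV 74.8% ≤ 80%; employment 70 ≥ 12 mo; reserves 13.0 ≥ 9 mo → qualifies.
Product B: score 763 ≥ 660; DTI 48.8% ≤ 50%; LTV 74.8% ≤ 110%; employment 70 ≥ 24 mo; reserves 13.0 ≥ 4 mo → qualifies.
Product C: score 763 ≥ 620; DTI 48.8% ≤ 50%; LTV 74.8% ≤ 110%; employment 70 ≥ 24 mo → qualifies.
Qualifying: Product A, Product B, Product C. Lowest rate is 9.55% → Product C.

Product C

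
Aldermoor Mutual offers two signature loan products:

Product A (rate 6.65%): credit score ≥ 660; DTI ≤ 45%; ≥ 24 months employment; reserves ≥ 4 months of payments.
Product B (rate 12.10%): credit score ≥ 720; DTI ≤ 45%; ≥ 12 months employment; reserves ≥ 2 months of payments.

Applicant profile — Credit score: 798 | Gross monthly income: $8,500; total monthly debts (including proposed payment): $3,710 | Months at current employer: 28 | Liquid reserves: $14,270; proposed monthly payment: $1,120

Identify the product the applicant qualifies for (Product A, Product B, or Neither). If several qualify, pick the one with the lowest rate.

DTI = 3,710/8,500 = 43.6%.
Reserves = 14,270/1,120 = 12.7 months.
Product A: score 798 ≥ 660; DTI 43.6% ≤ 45%; employment 28 ≥ 24 mo; reserves 12.7 ≥ 4 mo → qualifies.
Product B: score 798 ≥ 720; DTI 43.6% ≤ 45%; employment 28 ≥ 12 mo; reserves 12.7 ≥ 2 mo → qualifies.
Qualifying: Product A, Product B. Lowest rate is 6.65% → Product A.

Product A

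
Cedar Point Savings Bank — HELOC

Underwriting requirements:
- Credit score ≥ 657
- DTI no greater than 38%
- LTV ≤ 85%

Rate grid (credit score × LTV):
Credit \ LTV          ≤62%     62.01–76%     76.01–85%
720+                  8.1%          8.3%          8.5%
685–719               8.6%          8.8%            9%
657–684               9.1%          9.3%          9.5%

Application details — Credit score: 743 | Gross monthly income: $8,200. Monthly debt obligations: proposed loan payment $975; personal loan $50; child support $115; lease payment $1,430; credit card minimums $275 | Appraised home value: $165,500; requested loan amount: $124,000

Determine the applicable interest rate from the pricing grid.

Credit score 743 ≥ 657; Total monthly debts = (975 + 50 + 115 + 1,430 + 275) = 2,845. Debt-to-income = 2,845/8,200 = 34.7% — meets 38% limit
Loan-to-value = 124,000/165,500 = 74.9% — pass (85% max)
Row: 743 falls in 720+. Column: 74.9% falls in 62.01–76%. Rate = 8.3%.

8.3%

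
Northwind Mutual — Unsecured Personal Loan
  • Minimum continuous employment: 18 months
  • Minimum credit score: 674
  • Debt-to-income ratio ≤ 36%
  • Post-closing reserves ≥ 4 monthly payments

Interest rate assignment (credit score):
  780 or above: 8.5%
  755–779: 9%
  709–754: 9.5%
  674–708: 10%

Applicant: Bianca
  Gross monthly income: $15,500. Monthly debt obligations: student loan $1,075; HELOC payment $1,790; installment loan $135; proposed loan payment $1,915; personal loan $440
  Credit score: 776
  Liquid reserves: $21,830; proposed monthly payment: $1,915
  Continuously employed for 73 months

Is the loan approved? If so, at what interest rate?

Credit score 776 ≥ 674 (meets minimum)
Employment 73 ≥ 18 months
Total monthly debts = (1,075 + 1,790 + 135 + 1,915 + 440) = 5,355. Debt-to-income = 5,355/15,500 = 34.5% — meets 36% limit
Liquid reserves cover 21,830/1,915 = 11.4 months — ≥ 4 required
All requirements met. Score 776 falls in the 755–779 tier → 9%.

Approved at 9%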